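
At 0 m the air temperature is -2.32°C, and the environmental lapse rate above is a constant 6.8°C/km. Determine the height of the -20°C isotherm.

2600 m

Height above start = (-2.32 − (-20)) / 6.8 = 2.6 km
Altitude = 0 m + 2600 m = 2600 m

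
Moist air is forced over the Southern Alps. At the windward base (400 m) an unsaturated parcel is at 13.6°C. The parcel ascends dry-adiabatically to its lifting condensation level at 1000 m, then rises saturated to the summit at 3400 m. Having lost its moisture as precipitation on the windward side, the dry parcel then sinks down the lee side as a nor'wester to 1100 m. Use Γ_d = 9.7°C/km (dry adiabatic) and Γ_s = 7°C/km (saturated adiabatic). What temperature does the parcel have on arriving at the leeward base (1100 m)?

From 400 m to 1000 m (dry): cools by 9.7 × 0.6 = 5.82°C, giving 7.78°C.
From 1000 m to 3400 m (saturated): cools by 7 × 2.4 = 16.8°C, giving -9.02°C.
From 3400 m to 1100 m (dry descent): warms by 9.7 × 2.3 = 22.31°C, giving 13.29°C.

13.29°C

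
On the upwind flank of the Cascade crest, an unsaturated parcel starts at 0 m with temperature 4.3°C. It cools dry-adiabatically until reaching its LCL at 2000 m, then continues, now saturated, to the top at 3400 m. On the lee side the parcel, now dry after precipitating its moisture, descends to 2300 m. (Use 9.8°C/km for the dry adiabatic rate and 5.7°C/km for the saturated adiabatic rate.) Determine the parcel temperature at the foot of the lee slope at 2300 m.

-12.5°C

0–2000 m, dry: Δz = 2 km ⇒ ΔT = -19.6°C; T = -15.3°C
2000–3400 m, saturated: Δz = 1.4 km ⇒ ΔT = -7.98°C; T = -23.28°C
3400–2300 m, dry descent: Δz = 1.1 km ⇒ ΔT = +10.78°C; T = -12.5°C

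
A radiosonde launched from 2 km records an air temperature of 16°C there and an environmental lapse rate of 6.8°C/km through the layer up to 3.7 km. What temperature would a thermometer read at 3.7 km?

4.44°C

2000 → 3700 m (environmental, 6.8°C/km): ΔT = -6.8 × 1.7 = -11.56°C → T = 4.44°C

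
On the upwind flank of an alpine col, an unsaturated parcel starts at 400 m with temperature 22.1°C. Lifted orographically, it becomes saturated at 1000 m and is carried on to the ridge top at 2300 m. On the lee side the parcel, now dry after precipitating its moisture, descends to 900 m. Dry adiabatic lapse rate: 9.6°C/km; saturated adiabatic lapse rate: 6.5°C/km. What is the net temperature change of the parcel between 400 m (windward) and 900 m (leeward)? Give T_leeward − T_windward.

400–1000 m, dry: Δz = 0.6 km ⇒ ΔT = -5.76°C; T = 16.34°C
1000–2300 m, saturated: Δz = 1.3 km ⇒ ΔT = -8.45°C; T = 7.89°C
2300–900 m, dry descent: Δz = 1.4 km ⇒ ΔT = +13.44°C; T = 21.33°C
Net change vs windward start: 21.33 − 22.1 = -0.77°C

-0.77°C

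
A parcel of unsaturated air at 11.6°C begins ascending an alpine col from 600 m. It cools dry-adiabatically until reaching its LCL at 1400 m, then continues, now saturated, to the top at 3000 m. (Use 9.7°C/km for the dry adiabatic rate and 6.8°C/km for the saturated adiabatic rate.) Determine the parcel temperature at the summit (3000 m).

600–1400 m, dry: Δz = 0.8 km ⇒ ΔT = -7.76°C; T = 3.84°C
1400–3000 m, saturated: Δz = 1.6 km ⇒ ΔT = -10.88°C; T = -7.04°C

-7.04°C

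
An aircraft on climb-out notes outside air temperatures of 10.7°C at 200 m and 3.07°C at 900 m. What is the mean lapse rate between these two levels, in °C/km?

10.9°C/km

Γ = −ΔT/Δz = (10.7 − 3.07) / (900 − 200) m
  = 7.63°C / 0.7 km = 10.9°C/km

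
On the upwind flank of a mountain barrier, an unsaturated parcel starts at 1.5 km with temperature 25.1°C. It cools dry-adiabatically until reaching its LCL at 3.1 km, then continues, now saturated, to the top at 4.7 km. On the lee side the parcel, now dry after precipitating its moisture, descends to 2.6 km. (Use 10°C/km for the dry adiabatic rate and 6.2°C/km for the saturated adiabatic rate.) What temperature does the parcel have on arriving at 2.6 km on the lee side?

From 1500 m to 3100 m (dry): cools by 10 × 1.6 = 16°C, giving 9.1°C.
From 3100 m to 4700 m (saturated): cools by 6.2 × 1.6 = 9.92°C, giving -0.82°C.
From 4700 m to 2600 m (dry descent): warms by 10 × 2.1 = 21°C, giving 20.18°C.

20.18°C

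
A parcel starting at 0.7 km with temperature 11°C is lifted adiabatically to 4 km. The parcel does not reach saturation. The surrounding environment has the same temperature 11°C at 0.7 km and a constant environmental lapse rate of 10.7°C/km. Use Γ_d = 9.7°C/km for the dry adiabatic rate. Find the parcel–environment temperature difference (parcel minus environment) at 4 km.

+3.3°C (parcel warmer than environment)

Parcel:
  Dry to 4000 m: -9.7 × 3.3 km = -32.01°C, so T = -21.01°C.
Environment:
  Environment to 4000 m: -10.7 × 3.3 km = -35.31°C, so T = -24.31°C.
T_parcel − T_env = -21.01 − (-24.31) = +3.3°C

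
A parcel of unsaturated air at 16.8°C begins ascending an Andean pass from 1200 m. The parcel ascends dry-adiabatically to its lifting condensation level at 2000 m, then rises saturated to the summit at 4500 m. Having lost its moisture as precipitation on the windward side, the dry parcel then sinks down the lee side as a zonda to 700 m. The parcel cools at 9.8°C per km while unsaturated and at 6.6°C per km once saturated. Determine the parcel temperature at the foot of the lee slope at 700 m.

29.7°C

1200 → 2000 m (dry, 9.8°C/km): ΔT = -9.8 × 0.8 = -7.84°C → T = 8.96°C
2000 → 4500 m (saturated, 6.6°C/km): ΔT = -6.6 × 2.5 = -16.5°C → T = -7.54°C
4500 → 700 m (dry descent, 9.8°C/km): ΔT = +9.8 × 3.8 = +37.24°C → T = 29.7°C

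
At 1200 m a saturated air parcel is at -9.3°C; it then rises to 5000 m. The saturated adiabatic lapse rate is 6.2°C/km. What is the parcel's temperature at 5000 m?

-32.86°C

1200 → 5000 m (saturated adiabatic, 6.2°C/km): ΔT = -6.2 × 3.8 = -23.56°C → T = -32.86°C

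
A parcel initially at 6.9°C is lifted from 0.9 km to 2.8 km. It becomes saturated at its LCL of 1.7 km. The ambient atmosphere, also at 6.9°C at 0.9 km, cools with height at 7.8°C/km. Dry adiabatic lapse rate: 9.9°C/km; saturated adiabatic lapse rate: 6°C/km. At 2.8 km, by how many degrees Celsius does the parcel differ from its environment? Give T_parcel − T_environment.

Parcel:
  900–1700 m, dry: Δz = 0.8 km ⇒ ΔT = -7.92°C; T = -1.02°C
  1700–2800 m, saturated: Δz = 1.1 km ⇒ ΔT = -6.6°C; T = -7.62°C
Environment:
  900–2800 m, environment: Δz = 1.9 km ⇒ ΔT = -14.82°C; T = -7.92°C
T_parcel − T_env = -7.62 − (-7.92) = +0.3°C

+0.3°C (parcel warmer than environment)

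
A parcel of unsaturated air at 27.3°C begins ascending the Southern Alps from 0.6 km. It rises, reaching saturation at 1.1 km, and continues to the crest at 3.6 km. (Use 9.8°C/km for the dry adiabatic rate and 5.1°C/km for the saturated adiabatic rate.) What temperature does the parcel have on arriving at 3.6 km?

600 → 1100 m (dry, 9.8°C/km): ΔT = -9.8 × 0.5 = -4.9°C → T = 22.4°C
1100 → 3600 m (saturated, 5.1°C/km): ΔT = -5.1 × 2.5 = -12.75°C → T = 9.65°C

9.65°C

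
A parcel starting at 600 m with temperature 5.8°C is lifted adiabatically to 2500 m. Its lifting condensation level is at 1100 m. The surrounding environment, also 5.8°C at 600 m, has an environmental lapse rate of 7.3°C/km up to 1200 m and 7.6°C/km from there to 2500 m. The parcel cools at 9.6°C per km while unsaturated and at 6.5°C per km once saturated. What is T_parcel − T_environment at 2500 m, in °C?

Parcel:
  600 → 1100 m (dry, 9.6°C/km): ΔT = -9.6 × 0.5 = -4.8°C → T = 1°C
  1100 → 2500 m (saturated, 6.5°C/km): ΔT = -6.5 × 1.4 = -9.1°C → T = -8.1°C
Environment:
  600 → 1200 m (environment, lower layer, 7.3°C/km): ΔT = -7.3 × 0.6 = -4.38°C → T = 1.42°C
  1200 → 2500 m (environment, upper layer, 7.6°C/km): ΔT = -7.6 × 1.3 = -9.88°C → T = -8.46°C
T_parcel − T_env = -8.1 − (-8.46) = +0.36°C

+0.36°C (parcel warmer than environment)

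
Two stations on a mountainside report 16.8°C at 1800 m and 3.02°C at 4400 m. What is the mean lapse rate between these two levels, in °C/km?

Γ = −ΔT/Δz = (16.8 − 3.02) / (4400 − 1800) m
  = 13.78°C / 2.6 km = 5.3°C/km

5.3°C/km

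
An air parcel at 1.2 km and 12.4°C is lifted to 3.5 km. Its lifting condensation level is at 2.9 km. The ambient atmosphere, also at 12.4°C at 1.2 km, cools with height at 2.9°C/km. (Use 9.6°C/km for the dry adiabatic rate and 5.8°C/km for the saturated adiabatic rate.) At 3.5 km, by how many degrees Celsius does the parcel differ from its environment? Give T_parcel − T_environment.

Parcel:
  1200 → 2900 m (dry, 9.6°C/km): ΔT = -9.6 × 1.7 = -16.32°C → T = -3.92°C
  2900 → 3500 m (saturated, 5.8°C/km): ΔT = -5.8 × 0.6 = -3.48°C → T = -7.4°C
Environment:
  1200 → 3500 m (environment, 2.9°C/km): ΔT = -2.9 × 2.3 = -6.67°C → T = 5.73°C
T_parcel − T_env = -7.4 − 5.73 = -13.13°C

-13.13°C (parcel cooler than environment)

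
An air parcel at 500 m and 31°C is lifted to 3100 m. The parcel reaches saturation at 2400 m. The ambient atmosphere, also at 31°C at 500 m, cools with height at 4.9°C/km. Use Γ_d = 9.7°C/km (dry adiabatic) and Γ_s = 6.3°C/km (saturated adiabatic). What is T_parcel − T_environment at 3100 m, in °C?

-10.1°C (parcel cooler than environment)

Parcel:
  500 → 2400 m (dry, 9.7°C/km): ΔT = -9.7 × 1.9 = -18.43°C → T = 12.57°C
  2400 → 3100 m (saturated, 6.3°C/km): ΔT = -6.3 × 0.7 = -4.41°C → T = 8.16°C
Environment:
  500 → 3100 m (environment, 4.9°C/km): ΔT = -4.9 × 2.6 = -12.74°C → T = 18.26°C
T_parcel − T_env = 8.16 − 18.26 = -10.1°C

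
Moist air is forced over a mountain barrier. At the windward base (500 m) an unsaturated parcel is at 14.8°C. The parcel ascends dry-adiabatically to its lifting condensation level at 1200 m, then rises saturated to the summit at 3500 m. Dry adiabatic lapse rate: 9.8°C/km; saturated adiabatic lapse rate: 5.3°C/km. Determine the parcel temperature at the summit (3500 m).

-4.25°C

500–1200 m, dry: Δz = 0.7 km ⇒ ΔT = -6.86°C; T = 7.94°C
1200–3500 m, saturated: Δz = 2.3 km ⇒ ΔT = -12.19°C; T = -4.25°C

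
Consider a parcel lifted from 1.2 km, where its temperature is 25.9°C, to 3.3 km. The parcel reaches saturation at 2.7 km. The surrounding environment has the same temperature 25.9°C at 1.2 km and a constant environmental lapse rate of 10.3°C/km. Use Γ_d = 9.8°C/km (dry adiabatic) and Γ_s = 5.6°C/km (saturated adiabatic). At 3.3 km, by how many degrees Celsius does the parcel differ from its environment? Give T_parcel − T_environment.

+3.57°C (parcel warmer than environment)

Parcel:
  Dry to 2700 m: -9.8 × 1.5 km = -14.7°C, so T = 11.2°C.
  Saturated to 3300 m: -5.6 × 0.6 km = -3.36°C, so T = 7.84°C.
Environment:
  Environment to 3300 m: -10.3 × 2.1 km = -21.63°C, so T = 4.27°C.
T_parcel − T_env = 7.84 − 4.27 = +3.57°C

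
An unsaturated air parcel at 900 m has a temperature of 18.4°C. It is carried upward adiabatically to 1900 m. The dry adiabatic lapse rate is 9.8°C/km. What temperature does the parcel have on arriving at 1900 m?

900 → 1900 m (dry adiabatic, 9.8°C/km): ΔT = -9.8 × 1 = -9.8°C → T = 8.6°C

8.6°C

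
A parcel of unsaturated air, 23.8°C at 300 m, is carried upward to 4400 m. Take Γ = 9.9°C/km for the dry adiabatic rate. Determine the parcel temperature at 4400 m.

-16.79°C

Dry adiabatic to 4400 m: -9.9 × 4.1 km = -40.59°C, so T = -16.79°C.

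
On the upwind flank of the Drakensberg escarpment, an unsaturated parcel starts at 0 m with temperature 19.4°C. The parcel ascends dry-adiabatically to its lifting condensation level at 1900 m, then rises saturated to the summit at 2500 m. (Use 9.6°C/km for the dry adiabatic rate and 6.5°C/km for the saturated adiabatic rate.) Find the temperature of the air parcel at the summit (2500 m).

0–1900 m, dry: Δz = 1.9 km ⇒ ΔT = -18.24°C; T = 1.16°C
1900–2500 m, saturated: Δz = 0.6 km ⇒ ΔT = -3.9°C; T = -2.74°C

-2.74°C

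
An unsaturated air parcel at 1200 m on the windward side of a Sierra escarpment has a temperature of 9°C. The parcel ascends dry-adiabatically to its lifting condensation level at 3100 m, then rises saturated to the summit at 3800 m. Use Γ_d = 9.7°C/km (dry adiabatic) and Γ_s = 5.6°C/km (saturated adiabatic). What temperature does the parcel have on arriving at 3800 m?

-13.35°C

1200–3100 m, dry: Δz = 1.9 km ⇒ ΔT = -18.43°C; T = -9.43°C
3100–3800 m, saturated: Δz = 0.7 km ⇒ ΔT = -3.92°C; T = -13.35°C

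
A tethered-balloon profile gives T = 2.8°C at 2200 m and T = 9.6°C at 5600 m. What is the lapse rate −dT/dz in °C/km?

-2°C/km

Γ = −ΔT/Δz = (2.8 − 9.6) / (5600 − 2200) m
  = -6.8°C / 3.4 km = -2°C/km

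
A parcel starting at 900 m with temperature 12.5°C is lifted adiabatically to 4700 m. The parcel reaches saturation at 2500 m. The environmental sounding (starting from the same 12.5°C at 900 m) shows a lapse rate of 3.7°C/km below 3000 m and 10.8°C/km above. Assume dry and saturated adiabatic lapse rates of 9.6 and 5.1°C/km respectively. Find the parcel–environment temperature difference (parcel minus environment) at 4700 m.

Parcel:
  Dry to 2500 m: -9.6 × 1.6 km = -15.36°C, so T = -2.86°C.
  Saturated to 4700 m: -5.1 × 2.2 km = -11.22°C, so T = -14.08°C.
Environment:
  Environment, lower layer to 3000 m: -3.7 × 2.1 km = -7.77°C, so T = 4.73°C.
  Environment, upper layer to 4700 m: -10.8 × 1.7 km = -18.36°C, so T = -13.63°C.
T_parcel − T_env = -14.08 − (-13.63) = -0.45°C

-0.45°C (parcel cooler than environment)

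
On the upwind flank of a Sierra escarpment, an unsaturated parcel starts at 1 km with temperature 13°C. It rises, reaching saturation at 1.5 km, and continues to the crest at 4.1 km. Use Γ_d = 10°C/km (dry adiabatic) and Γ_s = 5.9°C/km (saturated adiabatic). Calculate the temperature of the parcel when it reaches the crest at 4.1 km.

-7.34°C

Dry to 1500 m: -10 × 0.5 km = -5°C, so T = 8°C.
Saturated to 4100 m: -5.9 × 2.6 km = -15.34°C, so T = -7.34°C.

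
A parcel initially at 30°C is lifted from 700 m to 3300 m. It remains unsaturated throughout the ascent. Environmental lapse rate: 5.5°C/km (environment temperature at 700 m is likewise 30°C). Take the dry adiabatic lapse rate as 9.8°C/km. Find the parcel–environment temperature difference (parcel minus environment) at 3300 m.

Parcel:
  From 700 m to 3300 m (dry): cools by 9.8 × 2.6 = 25.48°C, giving 4.52°C.
Environment:
  From 700 m to 3300 m (environment): cools by 5.5 × 2.6 = 14.3°C, giving 15.7°C.
T_parcel − T_env = 4.52 − 15.7 = -11.18°C

-11.18°C (parcel cooler than environment)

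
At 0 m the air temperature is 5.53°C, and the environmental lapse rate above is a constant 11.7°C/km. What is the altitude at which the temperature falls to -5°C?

Height above start = (5.53 − (-5)) / 11.7 = 0.9 km
Altitude = 0 m + 900 m = 900 m

900 m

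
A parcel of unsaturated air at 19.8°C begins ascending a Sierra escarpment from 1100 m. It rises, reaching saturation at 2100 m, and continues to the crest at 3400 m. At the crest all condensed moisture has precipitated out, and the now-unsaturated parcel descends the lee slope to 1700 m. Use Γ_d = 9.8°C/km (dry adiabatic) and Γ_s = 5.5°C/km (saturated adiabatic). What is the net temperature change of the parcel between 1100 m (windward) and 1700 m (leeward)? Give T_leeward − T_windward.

-0.29°C

1100 → 2100 m (dry, 9.8°C/km): ΔT = -9.8 × 1 = -9.8°C → T = 10°C
2100 → 3400 m (saturated, 5.5°C/km): ΔT = -5.5 × 1.3 = -7.15°C → T = 2.85°C
3400 → 1700 m (dry descent, 9.8°C/km): ΔT = +9.8 × 1.7 = +16.66°C → T = 19.51°C
Net change vs windward start: 19.51 − 19.8 = -0.29°C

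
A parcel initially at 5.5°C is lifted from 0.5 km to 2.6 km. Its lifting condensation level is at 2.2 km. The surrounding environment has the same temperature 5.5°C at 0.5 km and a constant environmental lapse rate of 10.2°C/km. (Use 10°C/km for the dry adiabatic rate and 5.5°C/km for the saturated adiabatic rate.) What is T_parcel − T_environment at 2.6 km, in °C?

+2.22°C (parcel warmer than environment)

Parcel:
  500 → 2200 m (dry, 10°C/km): ΔT = -10 × 1.7 = -17°C → T = -11.5°C
  2200 → 2600 m (saturated, 5.5°C/km): ΔT = -5.5 × 0.4 = -2.2°C → T = -13.7°C
Environment:
  500 → 2600 m (environment, 10.2°C/km): ΔT = -10.2 × 2.1 = -21.42°C → T = -15.92°C
T_parcel − T_env = -13.7 − (-15.92) = +2.22°C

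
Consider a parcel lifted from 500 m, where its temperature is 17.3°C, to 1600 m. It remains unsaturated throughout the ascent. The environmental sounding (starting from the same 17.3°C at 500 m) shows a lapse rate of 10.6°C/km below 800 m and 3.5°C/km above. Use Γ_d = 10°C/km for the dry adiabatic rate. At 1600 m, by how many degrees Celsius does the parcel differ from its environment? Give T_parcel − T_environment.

Parcel:
  From 500 m to 1600 m (dry): cools by 10 × 1.1 = 11°C, giving 6.3°C.
Environment:
  From 500 m to 800 m (environment, lower layer): cools by 10.6 × 0.3 = 3.18°C, giving 14.12°C.
  From 800 m to 1600 m (environment, upper layer): cools by 3.5 × 0.8 = 2.8°C, giving 11.32°C.
T_parcel − T_env = 6.3 − 11.32 = -5.02°C

-5.02°C (parcel cooler than environment)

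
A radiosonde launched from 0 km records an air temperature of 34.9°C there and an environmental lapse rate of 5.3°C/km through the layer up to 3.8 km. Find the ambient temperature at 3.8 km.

14.76°C

0–3800 m, environmental: Δz = 3.8 km ⇒ ΔT = -20.14°C; T = 14.76°C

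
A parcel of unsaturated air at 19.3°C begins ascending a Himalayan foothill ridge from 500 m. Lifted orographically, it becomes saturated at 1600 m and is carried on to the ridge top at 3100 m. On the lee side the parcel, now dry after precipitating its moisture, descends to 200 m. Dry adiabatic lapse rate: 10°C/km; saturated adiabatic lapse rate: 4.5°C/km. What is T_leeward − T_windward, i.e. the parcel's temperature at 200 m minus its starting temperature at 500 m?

+11.25°C

500–1600 m, dry: Δz = 1.1 km ⇒ ΔT = -11°C; T = 8.3°C
1600–3100 m, saturated: Δz = 1.5 km ⇒ ΔT = -6.75°C; T = 1.55°C
3100–200 m, dry descent: Δz = 2.9 km ⇒ ΔT = +29°C; T = 30.55°C
Net change vs windward start: 30.55 − 19.3 = +11.25°C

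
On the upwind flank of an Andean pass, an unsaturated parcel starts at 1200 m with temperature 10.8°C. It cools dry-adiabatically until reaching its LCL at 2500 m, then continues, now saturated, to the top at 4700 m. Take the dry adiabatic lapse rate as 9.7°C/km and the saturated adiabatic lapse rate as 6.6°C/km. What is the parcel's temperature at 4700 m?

-16.33°C

1200 → 2500 m (dry, 9.7°C/km): ΔT = -9.7 × 1.3 = -12.61°C → T = -1.81°C
2500 → 4700 m (saturated, 6.6°C/km): ΔT = -6.6 × 2.2 = -14.52°C → T = -16.33°C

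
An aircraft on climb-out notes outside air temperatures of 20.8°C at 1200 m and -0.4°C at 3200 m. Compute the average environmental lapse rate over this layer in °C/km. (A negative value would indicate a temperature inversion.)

10.6°C/km

Γ = −ΔT/Δz = (20.8 − (-0.4)) / (3200 − 1200) m
  = 21.2°C / 2 km = 10.6°C/km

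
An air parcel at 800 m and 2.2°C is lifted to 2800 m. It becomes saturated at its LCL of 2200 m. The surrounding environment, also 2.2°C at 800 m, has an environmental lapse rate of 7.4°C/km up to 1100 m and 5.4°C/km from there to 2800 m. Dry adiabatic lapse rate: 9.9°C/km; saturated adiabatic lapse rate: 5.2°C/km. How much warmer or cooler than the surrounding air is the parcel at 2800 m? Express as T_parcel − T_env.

Parcel:
  From 800 m to 2200 m (dry): cools by 9.9 × 1.4 = 13.86°C, giving -11.66°C.
  From 2200 m to 2800 m (saturated): cools by 5.2 × 0.6 = 3.12°C, giving -14.78°C.
Environment:
  From 800 m to 1100 m (environment, lower layer): cools by 7.4 × 0.3 = 2.22°C, giving -0.02°C.
  From 1100 m to 2800 m (environment, upper layer): cools by 5.4 × 1.7 = 9.18°C, giving -9.2°C.
T_parcel − T_env = -14.78 − (-9.2) = -5.58°C

-5.58°C (parcel cooler than environment)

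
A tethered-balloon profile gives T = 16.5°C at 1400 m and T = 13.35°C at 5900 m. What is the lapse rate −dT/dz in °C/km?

0.7°C/km

Γ = −ΔT/Δz = (16.5 − 13.35) / (5900 − 1400) m
  = 3.15°C / 4.5 km = 0.7°C/km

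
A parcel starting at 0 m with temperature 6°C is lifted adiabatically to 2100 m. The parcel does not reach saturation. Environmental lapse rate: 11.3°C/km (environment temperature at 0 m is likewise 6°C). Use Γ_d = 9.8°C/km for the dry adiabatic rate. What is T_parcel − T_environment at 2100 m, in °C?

Parcel:
  Dry to 2100 m: -9.8 × 2.1 km = -20.58°C, so T = -14.58°C.
Environment:
  Environment to 2100 m: -11.3 × 2.1 km = -23.73°C, so T = -17.73°C.
T_parcel − T_env = -14.58 − (-17.73) = +3.15°C

+3.15°C (parcel warmer than environment)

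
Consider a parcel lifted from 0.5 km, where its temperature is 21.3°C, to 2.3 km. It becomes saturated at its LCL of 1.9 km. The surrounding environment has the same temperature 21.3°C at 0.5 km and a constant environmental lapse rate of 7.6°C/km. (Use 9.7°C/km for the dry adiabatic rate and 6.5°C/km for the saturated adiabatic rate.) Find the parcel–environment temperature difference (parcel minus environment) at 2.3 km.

Parcel:
  Dry to 1900 m: -9.7 × 1.4 km = -13.58°C, so T = 7.72°C.
  Saturated to 2300 m: -6.5 × 0.4 km = -2.6°C, so T = 5.12°C.
Environment:
  Environment to 2300 m: -7.6 × 1.8 km = -13.68°C, so T = 7.62°C.
T_parcel − T_env = 5.12 − 7.62 = -2.5°C

-2.5°C (parcel cooler than environment)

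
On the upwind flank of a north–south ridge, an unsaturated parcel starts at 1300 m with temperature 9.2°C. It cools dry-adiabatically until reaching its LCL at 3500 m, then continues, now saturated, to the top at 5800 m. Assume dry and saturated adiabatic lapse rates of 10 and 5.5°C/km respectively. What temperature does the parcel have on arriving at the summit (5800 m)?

1300 → 3500 m (dry, 10°C/km): ΔT = -10 × 2.2 = -22°C → T = -12.8°C
3500 → 5800 m (saturated, 5.5°C/km): ΔT = -5.5 × 2.3 = -12.65°C → T = -25.45°C

-25.45°C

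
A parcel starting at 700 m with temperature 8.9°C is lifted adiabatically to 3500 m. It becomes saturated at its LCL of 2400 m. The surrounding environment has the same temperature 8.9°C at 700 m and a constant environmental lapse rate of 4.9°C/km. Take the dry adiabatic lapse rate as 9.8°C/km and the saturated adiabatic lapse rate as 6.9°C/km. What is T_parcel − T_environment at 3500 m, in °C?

Parcel:
  700–2400 m, dry: Δz = 1.7 km ⇒ ΔT = -16.66°C; T = -7.76°C
  2400–3500 m, saturated: Δz = 1.1 km ⇒ ΔT = -7.59°C; T = -15.35°C
Environment:
  700–3500 m, environment: Δz = 2.8 km ⇒ ΔT = -13.72°C; T = -4.82°C
T_parcel − T_env = -15.35 − (-4.82) = -10.53°C

-10.53°C (parcel cooler than environment)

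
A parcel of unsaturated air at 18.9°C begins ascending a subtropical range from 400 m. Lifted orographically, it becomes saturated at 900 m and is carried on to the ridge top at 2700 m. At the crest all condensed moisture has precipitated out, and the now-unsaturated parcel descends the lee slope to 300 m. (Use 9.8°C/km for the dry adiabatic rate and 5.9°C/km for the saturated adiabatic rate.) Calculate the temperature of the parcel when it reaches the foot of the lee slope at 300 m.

26.9°C

Dry to 900 m: -9.8 × 0.5 km = -4.9°C, so T = 14°C.
Saturated to 2700 m: -5.9 × 1.8 km = -10.62°C, so T = 3.38°C.
Dry descent to 300 m: +9.8 × 2.4 km = +23.52°C, so T = 26.9°C.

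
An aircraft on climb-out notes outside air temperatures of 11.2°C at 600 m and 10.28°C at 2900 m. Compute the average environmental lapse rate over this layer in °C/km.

0.4°C/km

Γ = −ΔT/Δz = (11.2 − 10.28) / (2900 − 600) m
  = 0.92°C / 2.3 km = 0.4°C/km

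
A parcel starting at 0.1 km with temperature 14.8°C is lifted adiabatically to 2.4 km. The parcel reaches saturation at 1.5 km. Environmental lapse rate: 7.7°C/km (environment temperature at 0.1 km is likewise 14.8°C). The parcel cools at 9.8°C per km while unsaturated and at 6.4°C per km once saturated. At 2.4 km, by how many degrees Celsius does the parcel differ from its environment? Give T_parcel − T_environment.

Parcel:
  Dry to 1500 m: -9.8 × 1.4 km = -13.72°C, so T = 1.08°C.
  Saturated to 2400 m: -6.4 × 0.9 km = -5.76°C, so T = -4.68°C.
Environment:
  Environment to 2400 m: -7.7 × 2.3 km = -17.71°C, so T = -2.91°C.
T_parcel − T_env = -4.68 − (-2.91) = -1.77°C

-1.77°C (parcel cooler than environment)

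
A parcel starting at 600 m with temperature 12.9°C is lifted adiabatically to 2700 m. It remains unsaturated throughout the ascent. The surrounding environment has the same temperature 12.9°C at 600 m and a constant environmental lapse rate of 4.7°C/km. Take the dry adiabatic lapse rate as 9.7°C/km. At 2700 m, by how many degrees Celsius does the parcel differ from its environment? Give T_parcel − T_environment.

Parcel:
  600–2700 m, dry: Δz = 2.1 km ⇒ ΔT = -20.37°C; T = -7.47°C
Environment:
  600–2700 m, environment: Δz = 2.1 km ⇒ ΔT = -9.87°C; T = 3.03°C
T_parcel − T_env = -7.47 − 3.03 = -10.5°C

-10.5°C (parcel cooler than environment)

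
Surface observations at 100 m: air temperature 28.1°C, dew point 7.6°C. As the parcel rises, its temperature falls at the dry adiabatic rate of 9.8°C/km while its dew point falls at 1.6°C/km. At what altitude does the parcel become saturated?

T and T_d converge at 9.8 − 1.6 = 8.2°C per km
Height above start = (28.1 − 7.6) / 8.2 = 2.5 km
LCL altitude = 100 m + 2500 m = 2600 m

2600 m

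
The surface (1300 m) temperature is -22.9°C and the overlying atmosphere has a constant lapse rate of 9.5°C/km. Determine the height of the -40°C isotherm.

3100 m

Height above start = (-22.9 − (-40)) / 9.5 = 1.8 km
Altitude = 1300 m + 1800 m = 3100 m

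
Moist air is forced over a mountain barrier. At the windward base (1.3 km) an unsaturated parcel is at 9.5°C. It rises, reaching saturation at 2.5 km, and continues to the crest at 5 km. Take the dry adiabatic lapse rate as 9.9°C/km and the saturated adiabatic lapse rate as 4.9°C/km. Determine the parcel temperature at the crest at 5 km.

1300–2500 m, dry: Δz = 1.2 km ⇒ ΔT = -11.88°C; T = -2.38°C
2500–5000 m, saturated: Δz = 2.5 km ⇒ ΔT = -12.25°C; T = -14.63°C

-14.63°C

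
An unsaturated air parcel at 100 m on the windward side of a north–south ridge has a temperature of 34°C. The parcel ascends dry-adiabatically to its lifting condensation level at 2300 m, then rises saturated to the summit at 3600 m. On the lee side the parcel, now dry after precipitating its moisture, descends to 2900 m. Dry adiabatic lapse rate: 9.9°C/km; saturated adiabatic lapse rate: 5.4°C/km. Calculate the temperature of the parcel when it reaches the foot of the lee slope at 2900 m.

Dry to 2300 m: -9.9 × 2.2 km = -21.78°C, so T = 12.22°C.
Saturated to 3600 m: -5.4 × 1.3 km = -7.02°C, so T = 5.2°C.
Dry descent to 2900 m: +9.9 × 0.7 km = +6.93°C, so T = 12.13°C.

12.13°C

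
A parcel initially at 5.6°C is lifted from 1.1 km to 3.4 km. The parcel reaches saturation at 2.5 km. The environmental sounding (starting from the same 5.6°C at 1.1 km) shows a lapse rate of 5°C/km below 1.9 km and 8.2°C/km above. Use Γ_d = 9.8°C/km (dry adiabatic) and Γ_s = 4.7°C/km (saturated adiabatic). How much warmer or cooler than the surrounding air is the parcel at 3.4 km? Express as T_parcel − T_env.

-1.65°C (parcel cooler than environment)

Parcel:
  1100 → 2500 m (dry, 9.8°C/km): ΔT = -9.8 × 1.4 = -13.72°C → T = -8.12°C
  2500 → 3400 m (saturated, 4.7°C/km): ΔT = -4.7 × 0.9 = -4.23°C → T = -12.35°C
Environment:
  1100 → 1900 m (environment, lower layer, 5°C/km): ΔT = -5 × 0.8 = -4°C → T = 1.6°C
  1900 → 3400 m (environment, upper layer, 8.2°C/km): ΔT = -8.2 × 1.5 = -12.3°C → T = -10.7°C
T_parcel − T_env = -12.35 − (-10.7) = -1.65°C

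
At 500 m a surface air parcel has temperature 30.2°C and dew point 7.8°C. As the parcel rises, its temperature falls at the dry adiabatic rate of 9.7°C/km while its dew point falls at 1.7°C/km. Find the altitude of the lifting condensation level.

3300 m

T and T_d converge at 9.7 − 1.7 = 8°C per km
Height above start = (30.2 − 7.8) / 8 = 2.8 km
LCL altitude = 500 m + 2800 m = 3300 m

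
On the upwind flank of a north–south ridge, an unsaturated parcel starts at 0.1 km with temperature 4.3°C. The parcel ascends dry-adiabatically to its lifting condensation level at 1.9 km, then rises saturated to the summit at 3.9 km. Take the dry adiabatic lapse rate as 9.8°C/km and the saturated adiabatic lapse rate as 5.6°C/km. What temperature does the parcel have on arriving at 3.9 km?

From 100 m to 1900 m (dry): cools by 9.8 × 1.8 = 17.64°C, giving -13.34°C.
From 1900 m to 3900 m (saturated): cools by 5.6 × 2 = 11.2°C, giving -24.54°C.

-24.54°C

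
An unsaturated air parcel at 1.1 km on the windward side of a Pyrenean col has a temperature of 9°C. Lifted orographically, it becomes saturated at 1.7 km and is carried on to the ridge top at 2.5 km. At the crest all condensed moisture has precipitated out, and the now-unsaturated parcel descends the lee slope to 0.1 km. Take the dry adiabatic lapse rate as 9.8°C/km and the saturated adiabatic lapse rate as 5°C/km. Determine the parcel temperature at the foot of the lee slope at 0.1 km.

Dry to 1700 m: -9.8 × 0.6 km = -5.88°C, so T = 3.12°C.
Saturated to 2500 m: -5 × 0.8 km = -4°C, so T = -0.88°C.
Dry descent to 100 m: +9.8 × 2.4 km = +23.52°C, so T = 22.64°C.

22.64°C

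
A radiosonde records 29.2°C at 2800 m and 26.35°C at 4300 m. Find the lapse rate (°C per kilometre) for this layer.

1.9°C/km

Γ = −ΔT/Δz = (29.2 − 26.35) / (4300 − 2800) m
  = 2.85°C / 1.5 km = 1.9°C/km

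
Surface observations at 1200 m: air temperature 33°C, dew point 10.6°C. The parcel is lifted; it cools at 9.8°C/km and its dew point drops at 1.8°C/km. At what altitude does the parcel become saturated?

T and T_d converge at 9.8 − 1.8 = 8°C per km
Height above start = (33 − 10.6) / 8 = 2.8 km
LCL altitude = 1200 m + 2800 m = 4000 m

4000 m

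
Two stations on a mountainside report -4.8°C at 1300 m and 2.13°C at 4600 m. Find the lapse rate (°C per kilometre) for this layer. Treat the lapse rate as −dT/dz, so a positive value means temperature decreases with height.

Γ = −ΔT/Δz = (-4.8 − 2.13) / (4600 − 1300) m
  = -6.93°C / 3.3 km = -2.1°C/km

-2.1°C/km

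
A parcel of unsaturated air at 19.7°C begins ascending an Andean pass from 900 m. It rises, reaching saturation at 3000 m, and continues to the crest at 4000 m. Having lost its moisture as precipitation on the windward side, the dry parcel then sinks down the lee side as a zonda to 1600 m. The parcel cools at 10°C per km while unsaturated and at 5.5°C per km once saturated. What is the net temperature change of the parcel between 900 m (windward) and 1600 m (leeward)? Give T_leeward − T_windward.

-2.5°C

900–3000 m, dry: Δz = 2.1 km ⇒ ΔT = -21°C; T = -1.3°C
3000–4000 m, saturated: Δz = 1 km ⇒ ΔT = -5.5°C; T = -6.8°C
4000–1600 m, dry descent: Δz = 2.4 km ⇒ ΔT = +24°C; T = 17.2°C
Net change vs windward start: 17.2 − 19.7 = -2.5°C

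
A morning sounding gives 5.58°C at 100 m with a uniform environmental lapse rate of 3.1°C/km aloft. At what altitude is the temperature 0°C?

1900 m

Height above start = (5.58 − 0) / 3.1 = 1.8 km
Altitude = 100 m + 1800 m = 1900 m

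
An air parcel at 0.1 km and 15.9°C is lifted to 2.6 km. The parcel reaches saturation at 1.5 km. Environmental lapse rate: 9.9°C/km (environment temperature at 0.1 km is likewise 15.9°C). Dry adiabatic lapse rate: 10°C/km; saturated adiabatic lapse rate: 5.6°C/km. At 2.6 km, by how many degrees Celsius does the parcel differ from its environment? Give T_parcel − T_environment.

+4.59°C (parcel warmer than environment)

Parcel:
  100–1500 m, dry: Δz = 1.4 km ⇒ ΔT = -14°C; T = 1.9°C
  1500–2600 m, saturated: Δz = 1.1 km ⇒ ΔT = -6.16°C; T = -4.26°C
Environment:
  100–2600 m, environment: Δz = 2.5 km ⇒ ΔT = -24.75°C; T = -8.85°C
T_parcel − T_env = -4.26 − (-8.85) = +4.59°C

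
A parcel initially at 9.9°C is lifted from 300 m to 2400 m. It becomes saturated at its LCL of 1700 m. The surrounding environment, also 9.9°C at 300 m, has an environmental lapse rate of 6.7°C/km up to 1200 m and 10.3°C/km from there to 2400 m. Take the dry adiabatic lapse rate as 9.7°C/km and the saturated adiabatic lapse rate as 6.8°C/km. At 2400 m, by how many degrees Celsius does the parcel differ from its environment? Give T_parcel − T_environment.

+0.05°C (parcel warmer than environment)

Parcel:
  Dry to 1700 m: -9.7 × 1.4 km = -13.58°C, so T = -3.68°C.
  Saturated to 2400 m: -6.8 × 0.7 km = -4.76°C, so T = -8.44°C.
Environment:
  Environment, lower layer to 1200 m: -6.7 × 0.9 km = -6.03°C, so T = 3.87°C.
  Environment, upper layer to 2400 m: -10.3 × 1.2 km = -12.36°C, so T = -8.49°C.
T_parcel − T_env = -8.44 − (-8.49) = +0.05°C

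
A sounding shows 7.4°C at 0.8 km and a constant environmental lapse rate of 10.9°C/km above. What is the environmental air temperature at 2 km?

Environmental to 2000 m: -10.9 × 1.2 km = -13.08°C, so T = -5.68°C.

-5.68°C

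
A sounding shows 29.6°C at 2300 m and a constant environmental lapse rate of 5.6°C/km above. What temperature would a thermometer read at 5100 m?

2300–5100 m, environmental: Δz = 2.8 km ⇒ ΔT = -15.68°C; T = 13.92°C

13.92°C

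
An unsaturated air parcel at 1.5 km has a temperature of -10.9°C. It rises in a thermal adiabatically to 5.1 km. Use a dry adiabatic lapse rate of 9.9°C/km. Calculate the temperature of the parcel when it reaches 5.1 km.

-46.54°C

1500 → 5100 m (dry adiabatic, 9.9°C/km): ΔT = -9.9 × 3.6 = -35.64°C → T = -46.54°C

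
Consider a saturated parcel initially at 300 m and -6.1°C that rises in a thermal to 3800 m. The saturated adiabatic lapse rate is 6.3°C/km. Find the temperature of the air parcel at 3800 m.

-28.15°C

300 → 3800 m (saturated adiabatic, 6.3°C/km): ΔT = -6.3 × 3.5 = -22.05°C → T = -28.15°C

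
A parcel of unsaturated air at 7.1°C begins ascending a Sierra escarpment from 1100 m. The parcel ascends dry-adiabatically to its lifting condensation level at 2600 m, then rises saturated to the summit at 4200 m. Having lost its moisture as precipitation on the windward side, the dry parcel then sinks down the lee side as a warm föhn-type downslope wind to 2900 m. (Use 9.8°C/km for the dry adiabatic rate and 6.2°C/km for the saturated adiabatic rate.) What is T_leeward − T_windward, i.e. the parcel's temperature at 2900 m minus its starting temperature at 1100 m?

-11.88°C

1100–2600 m, dry: Δz = 1.5 km ⇒ ΔT = -14.7°C; T = -7.6°C
2600–4200 m, saturated: Δz = 1.6 km ⇒ ΔT = -9.92°C; T = -17.52°C
4200–2900 m, dry descent: Δz = 1.3 km ⇒ ΔT = +12.74°C; T = -4.78°C
Net change vs windward start: -4.78 − 7.1 = -11.88°C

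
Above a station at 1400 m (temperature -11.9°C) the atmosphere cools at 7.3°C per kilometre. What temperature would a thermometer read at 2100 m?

-17.01°C

1400–2100 m, environmental: Δz = 0.7 km ⇒ ΔT = -5.11°C; T = -17.01°C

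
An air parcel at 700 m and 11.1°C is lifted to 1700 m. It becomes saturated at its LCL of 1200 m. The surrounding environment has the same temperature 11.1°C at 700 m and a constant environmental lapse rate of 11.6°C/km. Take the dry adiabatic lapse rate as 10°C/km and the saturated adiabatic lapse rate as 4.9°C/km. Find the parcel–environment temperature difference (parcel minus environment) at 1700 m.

Parcel:
  Dry to 1200 m: -10 × 0.5 km = -5°C, so T = 6.1°C.
  Saturated to 1700 m: -4.9 × 0.5 km = -2.45°C, so T = 3.65°C.
Environment:
  Environment to 1700 m: -11.6 × 1 km = -11.6°C, so T = -0.5°C.
T_parcel − T_env = 3.65 − (-0.5) = +4.15°C

+4.15°C (parcel warmer than environment)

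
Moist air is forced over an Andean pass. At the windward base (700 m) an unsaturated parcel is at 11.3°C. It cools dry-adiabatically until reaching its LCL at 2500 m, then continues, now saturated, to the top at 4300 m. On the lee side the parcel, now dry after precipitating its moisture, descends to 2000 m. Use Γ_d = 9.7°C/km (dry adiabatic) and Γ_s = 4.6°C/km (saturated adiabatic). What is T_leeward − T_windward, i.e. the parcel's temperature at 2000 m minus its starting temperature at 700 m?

Dry to 2500 m: -9.7 × 1.8 km = -17.46°C, so T = -6.16°C.
Saturated to 4300 m: -4.6 × 1.8 km = -8.28°C, so T = -14.44°C.
Dry descent to 2000 m: +9.7 × 2.3 km = +22.31°C, so T = 7.87°C.
Net change vs windward start: 7.87 − 11.3 = -3.43°C

-3.43°C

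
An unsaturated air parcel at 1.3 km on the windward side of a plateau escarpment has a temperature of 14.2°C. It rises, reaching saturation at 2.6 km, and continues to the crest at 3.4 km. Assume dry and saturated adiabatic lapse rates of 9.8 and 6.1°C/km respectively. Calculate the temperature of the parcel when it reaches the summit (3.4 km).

1300–2600 m, dry: Δz = 1.3 km ⇒ ΔT = -12.74°C; T = 1.46°C
2600–3400 m, saturated: Δz = 0.8 km ⇒ ΔT = -4.88°C; T = -3.42°C

-3.42°C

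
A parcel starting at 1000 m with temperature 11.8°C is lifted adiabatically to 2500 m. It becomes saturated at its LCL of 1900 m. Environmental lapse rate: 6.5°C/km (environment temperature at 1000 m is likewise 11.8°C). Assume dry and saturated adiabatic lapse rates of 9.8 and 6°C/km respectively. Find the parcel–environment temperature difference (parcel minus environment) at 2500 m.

-2.67°C (parcel cooler than environment)

Parcel:
  Dry to 1900 m: -9.8 × 0.9 km = -8.82°C, so T = 2.98°C.
  Saturated to 2500 m: -6 × 0.6 km = -3.6°C, so T = -0.62°C.
Environment:
  Environment to 2500 m: -6.5 × 1.5 km = -9.75°C, so T = 2.05°C.
T_parcel − T_env = -0.62 − 2.05 = -2.67°C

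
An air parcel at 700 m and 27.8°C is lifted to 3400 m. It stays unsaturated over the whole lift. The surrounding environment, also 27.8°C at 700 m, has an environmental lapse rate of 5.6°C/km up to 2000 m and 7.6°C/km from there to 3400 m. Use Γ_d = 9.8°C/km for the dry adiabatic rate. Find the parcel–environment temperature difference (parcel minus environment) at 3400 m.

-8.54°C (parcel cooler than environment)

Parcel:
  Dry to 3400 m: -9.8 × 2.7 km = -26.46°C, so T = 1.34°C.
Environment:
  Environment, lower layer to 2000 m: -5.6 × 1.3 km = -7.28°C, so T = 20.52°C.
  Environment, upper layer to 3400 m: -7.6 × 1.4 km = -10.64°C, so T = 9.88°C.
T_parcel − T_env = 1.34 − 9.88 = -8.54°C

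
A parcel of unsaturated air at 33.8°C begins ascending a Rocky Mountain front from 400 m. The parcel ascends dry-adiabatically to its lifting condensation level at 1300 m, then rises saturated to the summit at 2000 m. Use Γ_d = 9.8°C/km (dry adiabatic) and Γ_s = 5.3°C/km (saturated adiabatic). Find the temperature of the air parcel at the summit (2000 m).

Dry to 1300 m: -9.8 × 0.9 km = -8.82°C, so T = 24.98°C.
Saturated to 2000 m: -5.3 × 0.7 km = -3.71°C, so T = 21.27°C.

21.27°C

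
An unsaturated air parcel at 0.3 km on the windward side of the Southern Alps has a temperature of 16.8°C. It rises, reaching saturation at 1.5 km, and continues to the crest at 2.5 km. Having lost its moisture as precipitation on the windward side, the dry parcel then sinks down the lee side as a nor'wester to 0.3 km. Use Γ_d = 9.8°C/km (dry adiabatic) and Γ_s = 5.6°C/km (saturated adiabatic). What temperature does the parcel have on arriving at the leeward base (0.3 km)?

From 300 m to 1500 m (dry): cools by 9.8 × 1.2 = 11.76°C, giving 5.04°C.
From 1500 m to 2500 m (saturated): cools by 5.6 × 1 = 5.6°C, giving -0.56°C.
From 2500 m to 300 m (dry descent): warms by 9.8 × 2.2 = 21.56°C, giving 21°C.

21°C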